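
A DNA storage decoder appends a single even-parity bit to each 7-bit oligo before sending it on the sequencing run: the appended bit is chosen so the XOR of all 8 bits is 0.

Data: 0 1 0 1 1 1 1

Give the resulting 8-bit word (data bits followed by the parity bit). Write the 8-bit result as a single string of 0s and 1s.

XOR of the 7 data bits: 0⊕1⊕0⊕1⊕1⊕1⊕1 = 1
Parity bit = 1 (so all 8 bits XOR to 0).

01011111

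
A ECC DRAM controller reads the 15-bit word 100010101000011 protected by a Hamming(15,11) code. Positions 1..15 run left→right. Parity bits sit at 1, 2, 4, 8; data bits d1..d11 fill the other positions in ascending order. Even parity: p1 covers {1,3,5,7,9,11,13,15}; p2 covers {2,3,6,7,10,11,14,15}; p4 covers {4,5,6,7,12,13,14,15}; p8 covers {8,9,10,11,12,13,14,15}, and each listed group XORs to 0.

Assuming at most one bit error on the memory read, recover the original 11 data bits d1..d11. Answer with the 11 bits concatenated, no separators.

s1 (pos 1,3,5,7,9,11,13,15): 1⊕0⊕1⊕1⊕1⊕0⊕0⊕1 = 1
s2 (pos 2,3,6,7,10,11,14,15): 0⊕0⊕0⊕1⊕0⊕0⊕1⊕1 = 1
s4 (pos 4,5,6,7,12,13,14,15): 0⊕1⊕0⊕1⊕0⊕0⊕1⊕1 = 0
s8 (pos 8,9,10,11,12,13,14,15): 0⊕1⊕0⊕0⊕0⊕0⊕1⊕1 = 1
Syndrome s8…s1 = 1011 → error at position 11.
Flip position 11: 100010101000011 → 100010101010011
Read data bits from positions 3,5,6,7,9,10,11,12,13,14,15: 01011010011

01011010011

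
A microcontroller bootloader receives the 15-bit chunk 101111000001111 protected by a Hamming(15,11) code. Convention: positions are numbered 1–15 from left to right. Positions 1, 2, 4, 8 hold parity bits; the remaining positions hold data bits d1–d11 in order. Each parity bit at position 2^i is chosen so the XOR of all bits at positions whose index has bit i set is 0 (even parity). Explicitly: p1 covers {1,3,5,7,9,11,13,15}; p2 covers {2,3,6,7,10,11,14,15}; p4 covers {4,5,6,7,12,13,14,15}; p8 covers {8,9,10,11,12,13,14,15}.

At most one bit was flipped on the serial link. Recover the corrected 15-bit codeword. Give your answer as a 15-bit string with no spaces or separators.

101101000001111

s1 (pos 1,3,5,7,9,11,13,15): 1⊕1⊕1⊕0⊕0⊕0⊕1⊕1 = 1
s2 (pos 2,3,6,7,10,11,14,15): 0⊕1⊕1⊕0⊕0⊕0⊕1⊕1 = 0
s4 (pos 4,5,6,7,12,13,14,15): 1⊕1⊕1⊕0⊕1⊕1⊕1⊕1 = 1
s8 (pos 8,9,10,11,12,13,14,15): 0⊕0⊕0⊕0⊕1⊕1⊕1⊕1 = 0
Syndrome s8…s1 = 0101 → error at position 5.
Flip position 5: 101111000001111 → 101101000001111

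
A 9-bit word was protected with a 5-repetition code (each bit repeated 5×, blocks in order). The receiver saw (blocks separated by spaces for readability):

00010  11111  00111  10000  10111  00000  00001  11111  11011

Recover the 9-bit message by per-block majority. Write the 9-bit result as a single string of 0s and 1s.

Block 1 (00010): 1 one → 0
Block 2 (11111): 5 ones → 1
Block 3 (00111): 3 ones → 1
Block 4 (10000): 1 one → 0
Block 5 (10111): 4 ones → 1
Block 6 (00000): 0 ones → 0
Block 7 (00001): 1 one → 0
Block 8 (11111): 5 ones → 1
Block 9 (11011): 4 ones → 1

011010011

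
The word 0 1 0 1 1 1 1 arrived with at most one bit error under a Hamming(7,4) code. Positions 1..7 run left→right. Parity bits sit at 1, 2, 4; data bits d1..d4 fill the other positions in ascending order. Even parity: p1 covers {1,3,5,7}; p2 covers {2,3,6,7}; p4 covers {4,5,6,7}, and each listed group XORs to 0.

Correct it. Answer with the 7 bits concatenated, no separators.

s1 (pos 1,3,5,7): 0⊕0⊕1⊕1 = 0
s2 (pos 2,3,6,7): 1⊕0⊕1⊕1 = 1
s4 (pos 4,5,6,7): 1⊕1⊕1⊕1 = 0
Syndrome s4…s1 = 010 → error at position 2.
Flip position 2: 0101111 → 0001111

0001111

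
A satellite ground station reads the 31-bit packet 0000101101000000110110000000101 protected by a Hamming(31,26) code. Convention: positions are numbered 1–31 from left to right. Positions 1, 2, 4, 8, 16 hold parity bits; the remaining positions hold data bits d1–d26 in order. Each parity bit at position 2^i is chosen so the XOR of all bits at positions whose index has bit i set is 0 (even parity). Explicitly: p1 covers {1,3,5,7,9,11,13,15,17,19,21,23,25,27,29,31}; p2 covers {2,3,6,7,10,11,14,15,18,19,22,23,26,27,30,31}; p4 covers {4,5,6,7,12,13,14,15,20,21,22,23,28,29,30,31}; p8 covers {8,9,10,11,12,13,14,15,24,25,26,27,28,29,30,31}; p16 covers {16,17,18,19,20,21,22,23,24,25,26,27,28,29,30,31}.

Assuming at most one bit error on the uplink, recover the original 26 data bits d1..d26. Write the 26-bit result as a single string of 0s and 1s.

s1 (pos 1,3,5,7,9,11,13,15,17,19,21,23,25,27,29,31): 0⊕0⊕1⊕1⊕0⊕0⊕0⊕0⊕1⊕0⊕1⊕0⊕0⊕0⊕1⊕1 = 0
s2 (pos 2,3,6,7,10,11,14,15,18,19,22,23,26,27,30,31): 0⊕0⊕0⊕1⊕1⊕0⊕0⊕0⊕1⊕0⊕0⊕0⊕0⊕0⊕0⊕1 = 0
s4 (pos 4,5,6,7,12,13,14,15,20,21,22,23,28,29,30,31): 0⊕1⊕0⊕1⊕0⊕0⊕0⊕0⊕1⊕1⊕0⊕0⊕0⊕1⊕0⊕1 = 0
s8 (pos 8,9,10,11,12,13,14,15,24,25,26,27,28,29,30,31): 1⊕0⊕1⊕0⊕0⊕0⊕0⊕0⊕0⊕0⊕0⊕0⊕0⊕1⊕0⊕1 = 0
s16 (pos 16,17,18,19,20,21,22,23,24,25,26,27,28,29,30,31): 0⊕1⊕1⊕0⊕1⊕1⊕0⊕0⊕0⊕0⊕0⊕0⊕0⊕1⊕0⊕1 = 0
Syndrome s16…s1 = 00000 → no error.
Read data bits from positions 3,5,6,7,9,10,11,12,13,14,15,17,18,19,20,21,22,23,24,25,26,27,28,29,30,31: 01010100000110110000000101

01010100000110110000000101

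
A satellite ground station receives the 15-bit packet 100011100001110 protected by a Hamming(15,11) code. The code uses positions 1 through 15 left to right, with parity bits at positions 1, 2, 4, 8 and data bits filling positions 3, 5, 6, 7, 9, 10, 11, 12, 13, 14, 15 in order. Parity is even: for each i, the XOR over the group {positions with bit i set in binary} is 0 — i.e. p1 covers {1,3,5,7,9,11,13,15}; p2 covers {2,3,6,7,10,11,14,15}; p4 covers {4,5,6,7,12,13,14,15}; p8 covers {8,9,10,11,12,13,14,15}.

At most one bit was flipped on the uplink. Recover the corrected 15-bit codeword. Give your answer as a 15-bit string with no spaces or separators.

s1 (pos 1,3,5,7,9,11,13,15): 1⊕0⊕1⊕1⊕0⊕0⊕1⊕0 = 0
s2 (pos 2,3,6,7,10,11,14,15): 0⊕0⊕1⊕1⊕0⊕0⊕1⊕0 = 1
s4 (pos 4,5,6,7,12,13,14,15): 0⊕1⊕1⊕1⊕1⊕1⊕1⊕0 = 0
s8 (pos 8,9,10,11,12,13,14,15): 0⊕0⊕0⊕0⊕1⊕1⊕1⊕0 = 1
Syndrome s8…s1 = 1010 → error at position 10.
Flip position 10: 100011100001110 → 100011100101110

100011100101110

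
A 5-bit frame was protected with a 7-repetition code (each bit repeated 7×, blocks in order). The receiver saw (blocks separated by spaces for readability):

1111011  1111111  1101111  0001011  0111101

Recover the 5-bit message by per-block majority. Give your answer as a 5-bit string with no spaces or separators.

11101

Block 1 (1111011): 6 ones → 1
Block 2 (1111111): 7 ones → 1
Block 3 (1101111): 6 ones → 1
Block 4 (0001011): 3 ones → 0
Block 5 (0111101): 5 ones → 1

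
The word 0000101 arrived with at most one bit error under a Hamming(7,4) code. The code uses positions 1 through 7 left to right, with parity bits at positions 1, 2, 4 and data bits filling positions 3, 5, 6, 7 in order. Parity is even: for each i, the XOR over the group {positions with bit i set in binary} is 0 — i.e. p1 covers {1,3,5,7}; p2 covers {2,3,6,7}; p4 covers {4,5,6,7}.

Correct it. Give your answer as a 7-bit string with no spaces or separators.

s1 (pos 1,3,5,7): 0⊕0⊕1⊕1 = 0
s2 (pos 2,3,6,7): 0⊕0⊕0⊕1 = 1
s4 (pos 4,5,6,7): 0⊕1⊕0⊕1 = 0
Syndrome s4…s1 = 010 → error at position 2.
Flip position 2: 0000101 → 0100101

0100101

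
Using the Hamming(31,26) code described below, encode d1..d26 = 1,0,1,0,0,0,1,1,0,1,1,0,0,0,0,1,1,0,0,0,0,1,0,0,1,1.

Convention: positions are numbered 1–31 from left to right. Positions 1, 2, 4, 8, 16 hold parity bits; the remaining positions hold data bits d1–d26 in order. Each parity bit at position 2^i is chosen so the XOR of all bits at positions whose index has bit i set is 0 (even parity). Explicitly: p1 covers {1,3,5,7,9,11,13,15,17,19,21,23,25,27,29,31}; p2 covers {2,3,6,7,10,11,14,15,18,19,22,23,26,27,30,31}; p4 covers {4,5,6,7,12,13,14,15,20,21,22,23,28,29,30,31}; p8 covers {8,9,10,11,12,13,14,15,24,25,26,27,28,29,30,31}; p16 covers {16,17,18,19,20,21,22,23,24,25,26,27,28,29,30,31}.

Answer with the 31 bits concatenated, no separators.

Place data at non-parity positions: p1 p2 1 p4 0 1 0 p8 0 0 1 1 0 1 1 p16 0 0 0 0 1 1 0 0 0 0 1 0 0 1 1
p1 (pos 1,3,5,7,9,11,13,15,17,19,21,23,25,27,29,31): XOR of data positions = 1⊕0⊕0⊕0⊕1⊕0⊕1⊕0⊕0⊕1⊕0⊕0⊕1⊕0⊕1 = 0
p2 (pos 2,3,6,7,10,11,14,15,18,19,22,23,26,27,30,31): XOR of data positions = 1⊕1⊕0⊕0⊕1⊕1⊕1⊕0⊕0⊕1⊕0⊕0⊕1⊕1⊕1 = 1
p4 (pos 4,5,6,7,12,13,14,15,20,21,22,23,28,29,30,31): XOR of data positions = 0⊕1⊕0⊕1⊕0⊕1⊕1⊕0⊕1⊕1⊕0⊕0⊕0⊕1⊕1 = 0
p8 (pos 8,9,10,11,12,13,14,15,24,25,26,27,28,29,30,31): XOR of data positions = 0⊕0⊕1⊕1⊕0⊕1⊕1⊕0⊕0⊕0⊕1⊕0⊕0⊕1⊕1 = 1
p16 (pos 16,17,18,19,20,21,22,23,24,25,26,27,28,29,30,31): XOR of data positions = 0⊕0⊕0⊕0⊕1⊕1⊕0⊕0⊕0⊕0⊕1⊕0⊕0⊕1⊕1 = 1
Codeword: 0110010100110111000011000010011

0110010100110111000011000010011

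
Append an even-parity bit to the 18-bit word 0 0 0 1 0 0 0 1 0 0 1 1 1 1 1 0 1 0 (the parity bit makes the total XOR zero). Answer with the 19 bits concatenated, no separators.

XOR of the 18 data bits: 0⊕0⊕0⊕1⊕0⊕0⊕0⊕1⊕0⊕0⊕1⊕1⊕1⊕1⊕1⊕0⊕1⊕0 = 0
Parity bit = 0 (so all 19 bits XOR to 0).

0001000100111110100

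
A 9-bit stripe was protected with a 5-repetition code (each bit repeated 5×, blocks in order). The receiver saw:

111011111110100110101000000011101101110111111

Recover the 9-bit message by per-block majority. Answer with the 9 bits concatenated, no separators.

110100111

Block 1 (11101): 4 ones → 1
Block 2 (11111): 5 ones → 1
Block 3 (10100): 2 ones → 0
Block 4 (11010): 3 ones → 1
Block 5 (10000): 1 one → 0
Block 6 (00011): 2 ones → 0
Block 7 (10110): 3 ones → 1
Block 8 (11101): 4 ones → 1
Block 9 (11111): 5 ones → 1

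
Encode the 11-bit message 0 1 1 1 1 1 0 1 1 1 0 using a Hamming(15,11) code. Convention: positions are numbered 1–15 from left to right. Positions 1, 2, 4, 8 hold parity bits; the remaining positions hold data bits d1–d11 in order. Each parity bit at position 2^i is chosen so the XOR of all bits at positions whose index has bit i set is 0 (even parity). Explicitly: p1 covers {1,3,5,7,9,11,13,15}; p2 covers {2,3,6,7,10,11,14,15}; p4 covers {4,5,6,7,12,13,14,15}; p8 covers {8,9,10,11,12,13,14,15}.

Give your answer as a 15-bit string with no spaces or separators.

000011111101110

Place data at non-parity positions: p1 p2 0 p4 1 1 1 p8 1 1 0 1 1 1 0
p1 (pos 1,3,5,7,9,11,13,15): XOR of data positions = 0⊕1⊕1⊕1⊕0⊕1⊕0 = 0
p2 (pos 2,3,6,7,10,11,14,15): XOR of data positions = 0⊕1⊕1⊕1⊕0⊕1⊕0 = 0
p4 (pos 4,5,6,7,12,13,14,15): XOR of data positions = 1⊕1⊕1⊕1⊕1⊕1⊕0 = 0
p8 (pos 8,9,10,11,12,13,14,15): XOR of data positions = 1⊕1⊕0⊕1⊕1⊕1⊕0 = 1
Codeword: 000011111101110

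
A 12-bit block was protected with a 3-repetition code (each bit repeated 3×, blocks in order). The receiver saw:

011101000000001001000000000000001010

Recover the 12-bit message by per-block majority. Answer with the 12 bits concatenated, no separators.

Block 1 (011): 2 ones → 1
Block 2 (101): 2 ones → 1
Block 3 (000): 0 ones → 0
Block 4 (000): 0 ones → 0
Block 5 (001): 1 one → 0
Block 6 (001): 1 one → 0
Block 7 (000): 0 ones → 0
Block 8 (000): 0 ones → 0
Block 9 (000): 0 ones → 0
Block 10 (000): 0 ones → 0
Block 11 (001): 1 one → 0
Block 12 (010): 1 one → 0

110000000000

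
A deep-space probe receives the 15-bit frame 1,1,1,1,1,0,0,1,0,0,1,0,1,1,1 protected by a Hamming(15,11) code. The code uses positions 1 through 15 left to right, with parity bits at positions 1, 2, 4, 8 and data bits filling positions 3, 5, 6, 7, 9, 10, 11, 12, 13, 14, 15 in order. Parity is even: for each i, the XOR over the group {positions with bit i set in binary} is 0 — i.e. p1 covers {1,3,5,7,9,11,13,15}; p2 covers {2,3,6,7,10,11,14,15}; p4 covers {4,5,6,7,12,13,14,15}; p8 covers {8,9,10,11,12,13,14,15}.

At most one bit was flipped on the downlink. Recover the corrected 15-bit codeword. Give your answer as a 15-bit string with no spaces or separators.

111110010010101

s1 (pos 1,3,5,7,9,11,13,15): 1⊕1⊕1⊕0⊕0⊕1⊕1⊕1 = 0
s2 (pos 2,3,6,7,10,11,14,15): 1⊕1⊕0⊕0⊕0⊕1⊕1⊕1 = 1
s4 (pos 4,5,6,7,12,13,14,15): 1⊕1⊕0⊕0⊕0⊕1⊕1⊕1 = 1
s8 (pos 8,9,10,11,12,13,14,15): 1⊕0⊕0⊕1⊕0⊕1⊕1⊕1 = 1
Syndrome s8…s1 = 1110 → error at position 14.
Flip position 14: 111110010010111 → 111110010010101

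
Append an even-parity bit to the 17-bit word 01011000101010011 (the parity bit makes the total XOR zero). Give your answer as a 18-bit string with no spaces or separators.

010110001010100110

XOR of the 17 data bits: 0⊕1⊕0⊕1⊕1⊕0⊕0⊕0⊕1⊕0⊕1⊕0⊕1⊕0⊕0⊕1⊕1 = 0
Parity bit = 0 (so all 18 bits XOR to 0).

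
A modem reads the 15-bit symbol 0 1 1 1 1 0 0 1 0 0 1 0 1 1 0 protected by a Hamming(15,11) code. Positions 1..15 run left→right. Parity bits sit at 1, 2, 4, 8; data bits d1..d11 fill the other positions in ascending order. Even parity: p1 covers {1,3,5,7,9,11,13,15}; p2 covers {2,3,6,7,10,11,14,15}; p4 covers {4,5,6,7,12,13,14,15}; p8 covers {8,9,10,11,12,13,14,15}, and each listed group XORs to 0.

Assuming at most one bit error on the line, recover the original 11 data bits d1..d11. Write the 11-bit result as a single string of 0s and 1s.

11000010110

s1 (pos 1,3,5,7,9,11,13,15): 0⊕1⊕1⊕0⊕0⊕1⊕1⊕0 = 0
s2 (pos 2,3,6,7,10,11,14,15): 1⊕1⊕0⊕0⊕0⊕1⊕1⊕0 = 0
s4 (pos 4,5,6,7,12,13,14,15): 1⊕1⊕0⊕0⊕0⊕1⊕1⊕0 = 0
s8 (pos 8,9,10,11,12,13,14,15): 1⊕0⊕0⊕1⊕0⊕1⊕1⊕0 = 0
Syndrome s8…s1 = 0000 → no error.
Read data bits from positions 3,5,6,7,9,10,11,12,13,14,15: 11000010110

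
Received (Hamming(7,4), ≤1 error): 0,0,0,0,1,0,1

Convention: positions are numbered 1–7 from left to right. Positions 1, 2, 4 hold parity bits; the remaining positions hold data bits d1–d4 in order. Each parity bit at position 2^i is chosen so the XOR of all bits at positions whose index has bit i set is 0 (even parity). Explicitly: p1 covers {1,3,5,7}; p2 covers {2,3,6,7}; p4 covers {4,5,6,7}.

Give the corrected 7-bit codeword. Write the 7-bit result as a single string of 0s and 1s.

s1 (pos 1,3,5,7): 0⊕0⊕1⊕1 = 0
s2 (pos 2,3,6,7): 0⊕0⊕0⊕1 = 1
s4 (pos 4,5,6,7): 0⊕1⊕0⊕1 = 0
Syndrome s4…s1 = 010 → error at position 2.
Flip position 2: 0000101 → 0100101

0100101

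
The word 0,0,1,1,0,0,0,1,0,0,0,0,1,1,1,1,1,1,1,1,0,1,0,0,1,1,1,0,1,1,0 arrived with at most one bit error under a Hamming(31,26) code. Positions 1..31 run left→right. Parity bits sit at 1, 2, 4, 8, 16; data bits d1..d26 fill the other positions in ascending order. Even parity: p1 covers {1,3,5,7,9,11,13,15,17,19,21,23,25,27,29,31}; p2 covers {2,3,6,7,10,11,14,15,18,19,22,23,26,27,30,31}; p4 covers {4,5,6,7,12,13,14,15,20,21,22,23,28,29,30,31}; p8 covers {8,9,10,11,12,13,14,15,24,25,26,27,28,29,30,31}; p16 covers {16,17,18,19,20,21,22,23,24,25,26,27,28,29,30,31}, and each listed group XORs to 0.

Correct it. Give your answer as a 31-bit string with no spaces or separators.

0011000100001111111101001010110

s1 (pos 1,3,5,7,9,11,13,15,17,19,21,23,25,27,29,31): 0⊕1⊕0⊕0⊕0⊕0⊕1⊕1⊕1⊕1⊕0⊕0⊕1⊕1⊕1⊕0 = 0
s2 (pos 2,3,6,7,10,11,14,15,18,19,22,23,26,27,30,31): 0⊕1⊕0⊕0⊕0⊕0⊕1⊕1⊕1⊕1⊕1⊕0⊕1⊕1⊕1⊕0 = 1
s4 (pos 4,5,6,7,12,13,14,15,20,21,22,23,28,29,30,31): 1⊕0⊕0⊕0⊕0⊕1⊕1⊕1⊕1⊕0⊕1⊕0⊕0⊕1⊕1⊕0 = 0
s8 (pos 8,9,10,11,12,13,14,15,24,25,26,27,28,29,30,31): 1⊕0⊕0⊕0⊕0⊕1⊕1⊕1⊕0⊕1⊕1⊕1⊕0⊕1⊕1⊕0 = 1
s16 (pos 16,17,18,19,20,21,22,23,24,25,26,27,28,29,30,31): 1⊕1⊕1⊕1⊕1⊕0⊕1⊕0⊕0⊕1⊕1⊕1⊕0⊕1⊕1⊕0 = 1
Syndrome s16…s1 = 11010 → error at position 26.
Flip position 26: 0011000100001111111101001110110 → 0011000100001111111101001010110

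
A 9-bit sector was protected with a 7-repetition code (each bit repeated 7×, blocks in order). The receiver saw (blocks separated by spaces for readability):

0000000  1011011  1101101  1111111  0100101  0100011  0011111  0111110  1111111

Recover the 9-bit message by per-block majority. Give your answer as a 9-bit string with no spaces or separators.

Block 1 (0000000): 0 ones → 0
Block 2 (1011011): 5 ones → 1
Block 3 (1101101): 5 ones → 1
Block 4 (1111111): 7 ones → 1
Block 5 (0100101): 3 ones → 0
Block 6 (0100011): 3 ones → 0
Block 7 (0011111): 5 ones → 1
Block 8 (0111110): 5 ones → 1
Block 9 (1111111): 7 ones → 1

011100111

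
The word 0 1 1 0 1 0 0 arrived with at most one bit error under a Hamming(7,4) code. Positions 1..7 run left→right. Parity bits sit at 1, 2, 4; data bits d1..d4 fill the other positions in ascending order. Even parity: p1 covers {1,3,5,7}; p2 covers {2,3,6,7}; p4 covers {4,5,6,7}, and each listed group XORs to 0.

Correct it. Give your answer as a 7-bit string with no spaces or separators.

0111100

s1 (pos 1,3,5,7): 0⊕1⊕1⊕0 = 0
s2 (pos 2,3,6,7): 1⊕1⊕0⊕0 = 0
s4 (pos 4,5,6,7): 0⊕1⊕0⊕0 = 1
Syndrome s4…s1 = 100 → error at position 4.
Flip position 4: 0110100 → 0111100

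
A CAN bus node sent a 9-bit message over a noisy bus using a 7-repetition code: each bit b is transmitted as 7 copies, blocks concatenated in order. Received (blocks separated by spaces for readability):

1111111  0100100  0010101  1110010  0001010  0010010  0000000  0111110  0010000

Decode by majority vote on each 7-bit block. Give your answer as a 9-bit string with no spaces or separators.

100100010

Block 1 (1111111): 7 ones → 1
Block 2 (0100100): 2 ones → 0
Block 3 (0010101): 3 ones → 0
Block 4 (1110010): 4 ones → 1
Block 5 (0001010): 2 ones → 0
Block 6 (0010010): 2 ones → 0
Block 7 (0000000): 0 ones → 0
Block 8 (0111110): 5 ones → 1
Block 9 (0010000): 1 one → 0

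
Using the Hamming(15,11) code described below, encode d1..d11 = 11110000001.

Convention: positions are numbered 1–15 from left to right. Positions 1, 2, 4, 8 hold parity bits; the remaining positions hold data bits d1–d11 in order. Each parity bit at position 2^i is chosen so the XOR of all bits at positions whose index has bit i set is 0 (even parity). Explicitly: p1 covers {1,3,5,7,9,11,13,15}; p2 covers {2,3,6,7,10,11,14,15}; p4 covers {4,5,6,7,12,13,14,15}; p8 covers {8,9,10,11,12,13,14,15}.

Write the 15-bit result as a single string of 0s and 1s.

001011110000001

Place data at non-parity positions: p1 p2 1 p4 1 1 1 p8 0 0 0 0 0 0 1
p1 (pos 1,3,5,7,9,11,13,15): XOR of data positions = 1⊕1⊕1⊕0⊕0⊕0⊕1 = 0
p2 (pos 2,3,6,7,10,11,14,15): XOR of data positions = 1⊕1⊕1⊕0⊕0⊕0⊕1 = 0
p4 (pos 4,5,6,7,12,13,14,15): XOR of data positions = 1⊕1⊕1⊕0⊕0⊕0⊕1 = 0
p8 (pos 8,9,10,11,12,13,14,15): XOR of data positions = 0⊕0⊕0⊕0⊕0⊕0⊕1 = 1
Codeword: 001011110000001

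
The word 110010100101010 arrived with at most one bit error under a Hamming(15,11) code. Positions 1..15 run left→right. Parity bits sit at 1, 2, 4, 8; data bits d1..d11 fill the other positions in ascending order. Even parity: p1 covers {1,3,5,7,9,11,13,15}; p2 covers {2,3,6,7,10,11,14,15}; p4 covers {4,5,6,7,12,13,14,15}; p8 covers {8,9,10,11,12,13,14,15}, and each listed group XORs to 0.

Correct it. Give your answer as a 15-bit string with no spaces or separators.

110010101101010

s1 (pos 1,3,5,7,9,11,13,15): 1⊕0⊕1⊕1⊕0⊕0⊕0⊕0 = 1
s2 (pos 2,3,6,7,10,11,14,15): 1⊕0⊕0⊕1⊕1⊕0⊕1⊕0 = 0
s4 (pos 4,5,6,7,12,13,14,15): 0⊕1⊕0⊕1⊕1⊕0⊕1⊕0 = 0
s8 (pos 8,9,10,11,12,13,14,15): 0⊕0⊕1⊕0⊕1⊕0⊕1⊕0 = 1
Syndrome s8…s1 = 1001 → error at position 9.
Flip position 9: 110010100101010 → 110010101101010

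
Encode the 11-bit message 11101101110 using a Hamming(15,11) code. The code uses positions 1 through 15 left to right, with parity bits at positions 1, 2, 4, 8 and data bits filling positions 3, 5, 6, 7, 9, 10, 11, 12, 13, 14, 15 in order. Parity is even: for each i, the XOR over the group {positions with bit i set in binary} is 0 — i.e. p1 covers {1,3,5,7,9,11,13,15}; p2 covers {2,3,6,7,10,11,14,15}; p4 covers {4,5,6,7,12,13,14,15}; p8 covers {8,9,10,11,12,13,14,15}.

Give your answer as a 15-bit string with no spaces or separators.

001111011101110

Place data at non-parity positions: p1 p2 1 p4 1 1 0 p8 1 1 0 1 1 1 0
p1 (pos 1,3,5,7,9,11,13,15): XOR of data positions = 1⊕1⊕0⊕1⊕0⊕1⊕0 = 0
p2 (pos 2,3,6,7,10,11,14,15): XOR of data positions = 1⊕1⊕0⊕1⊕0⊕1⊕0 = 0
p4 (pos 4,5,6,7,12,13,14,15): XOR of data positions = 1⊕1⊕0⊕1⊕1⊕1⊕0 = 1
p8 (pos 8,9,10,11,12,13,14,15): XOR of data positions = 1⊕1⊕0⊕1⊕1⊕1⊕0 = 1
Codeword: 001111011101110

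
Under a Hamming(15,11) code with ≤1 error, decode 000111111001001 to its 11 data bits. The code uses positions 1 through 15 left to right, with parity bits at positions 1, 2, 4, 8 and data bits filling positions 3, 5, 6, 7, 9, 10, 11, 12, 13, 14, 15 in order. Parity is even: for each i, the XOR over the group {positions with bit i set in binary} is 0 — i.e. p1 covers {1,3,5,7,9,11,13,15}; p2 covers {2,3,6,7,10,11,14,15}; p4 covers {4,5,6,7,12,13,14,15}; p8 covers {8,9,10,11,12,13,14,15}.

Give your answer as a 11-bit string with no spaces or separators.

s1 (pos 1,3,5,7,9,11,13,15): 0⊕0⊕1⊕1⊕1⊕0⊕0⊕1 = 0
s2 (pos 2,3,6,7,10,11,14,15): 0⊕0⊕1⊕1⊕0⊕0⊕0⊕1 = 1
s4 (pos 4,5,6,7,12,13,14,15): 1⊕1⊕1⊕1⊕1⊕0⊕0⊕1 = 0
s8 (pos 8,9,10,11,12,13,14,15): 1⊕1⊕0⊕0⊕1⊕0⊕0⊕1 = 0
Syndrome s8…s1 = 0010 → error at position 2.
Flip position 2: 000111111001001 → 010111111001001
Read data bits from positions 3,5,6,7,9,10,11,12,13,14,15: 01111001001

01111001001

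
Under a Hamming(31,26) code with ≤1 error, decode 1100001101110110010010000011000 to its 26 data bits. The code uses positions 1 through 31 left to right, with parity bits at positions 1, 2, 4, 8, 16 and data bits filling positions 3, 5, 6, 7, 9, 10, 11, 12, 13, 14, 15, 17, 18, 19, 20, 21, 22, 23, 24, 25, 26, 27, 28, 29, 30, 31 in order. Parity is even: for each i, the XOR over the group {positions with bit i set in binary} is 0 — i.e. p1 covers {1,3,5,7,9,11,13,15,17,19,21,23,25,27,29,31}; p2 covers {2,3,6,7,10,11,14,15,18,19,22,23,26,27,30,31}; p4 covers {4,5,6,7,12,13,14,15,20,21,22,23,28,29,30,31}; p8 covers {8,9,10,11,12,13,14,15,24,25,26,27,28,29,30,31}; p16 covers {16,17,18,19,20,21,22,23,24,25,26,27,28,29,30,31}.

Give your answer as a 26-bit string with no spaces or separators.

00010111011010010000011000

s1 (pos 1,3,5,7,9,11,13,15,17,19,21,23,25,27,29,31): 1⊕0⊕0⊕1⊕0⊕1⊕0⊕1⊕0⊕0⊕1⊕0⊕0⊕1⊕0⊕0 = 0
s2 (pos 2,3,6,7,10,11,14,15,18,19,22,23,26,27,30,31): 1⊕0⊕0⊕1⊕1⊕1⊕1⊕1⊕1⊕0⊕0⊕0⊕0⊕1⊕0⊕0 = 0
s4 (pos 4,5,6,7,12,13,14,15,20,21,22,23,28,29,30,31): 0⊕0⊕0⊕1⊕1⊕0⊕1⊕1⊕0⊕1⊕0⊕0⊕1⊕0⊕0⊕0 = 0
s8 (pos 8,9,10,11,12,13,14,15,24,25,26,27,28,29,30,31): 1⊕0⊕1⊕1⊕1⊕0⊕1⊕1⊕0⊕0⊕0⊕1⊕1⊕0⊕0⊕0 = 0
s16 (pos 16,17,18,19,20,21,22,23,24,25,26,27,28,29,30,31): 0⊕0⊕1⊕0⊕0⊕1⊕0⊕0⊕0⊕0⊕0⊕1⊕1⊕0⊕0⊕0 = 0
Syndrome s16…s1 = 00000 → no error.
Read data bits from positions 3,5,6,7,9,10,11,12,13,14,15,17,18,19,20,21,22,23,24,25,26,27,28,29,30,31: 00010111011010010000011000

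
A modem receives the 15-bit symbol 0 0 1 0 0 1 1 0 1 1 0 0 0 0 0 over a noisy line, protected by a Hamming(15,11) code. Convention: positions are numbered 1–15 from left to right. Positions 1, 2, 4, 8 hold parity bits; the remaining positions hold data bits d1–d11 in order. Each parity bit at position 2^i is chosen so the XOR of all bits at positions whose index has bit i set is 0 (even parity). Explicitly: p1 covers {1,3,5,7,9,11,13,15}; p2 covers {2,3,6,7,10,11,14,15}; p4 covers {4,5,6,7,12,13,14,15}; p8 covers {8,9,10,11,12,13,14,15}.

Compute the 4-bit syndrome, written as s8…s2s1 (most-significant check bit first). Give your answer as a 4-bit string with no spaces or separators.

s1 (pos 1,3,5,7,9,11,13,15): 0⊕1⊕0⊕1⊕1⊕0⊕0⊕0 = 1
s2 (pos 2,3,6,7,10,11,14,15): 0⊕1⊕1⊕1⊕1⊕0⊕0⊕0 = 0
s4 (pos 4,5,6,7,12,13,14,15): 0⊕0⊕1⊕1⊕0⊕0⊕0⊕0 = 0
s8 (pos 8,9,10,11,12,13,14,15): 0⊕1⊕1⊕0⊕0⊕0⊕0⊕0 = 0
Syndrome s8…s1 = 0001 → error at position 1.

0001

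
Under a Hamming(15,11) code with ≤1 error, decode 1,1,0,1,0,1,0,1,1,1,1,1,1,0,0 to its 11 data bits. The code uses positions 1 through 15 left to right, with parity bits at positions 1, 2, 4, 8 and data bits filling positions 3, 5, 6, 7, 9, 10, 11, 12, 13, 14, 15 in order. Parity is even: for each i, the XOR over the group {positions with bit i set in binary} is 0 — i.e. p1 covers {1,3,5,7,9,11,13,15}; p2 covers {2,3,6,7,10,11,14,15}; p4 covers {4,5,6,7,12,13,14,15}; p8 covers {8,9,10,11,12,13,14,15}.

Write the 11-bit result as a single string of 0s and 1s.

s1 (pos 1,3,5,7,9,11,13,15): 1⊕0⊕0⊕0⊕1⊕1⊕1⊕0 = 0
s2 (pos 2,3,6,7,10,11,14,15): 1⊕0⊕1⊕0⊕1⊕1⊕0⊕0 = 0
s4 (pos 4,5,6,7,12,13,14,15): 1⊕0⊕1⊕0⊕1⊕1⊕0⊕0 = 0
s8 (pos 8,9,10,11,12,13,14,15): 1⊕1⊕1⊕1⊕1⊕1⊕0⊕0 = 0
Syndrome s8…s1 = 0000 → no error.
Read data bits from positions 3,5,6,7,9,10,11,12,13,14,15: 00101111100

00101111100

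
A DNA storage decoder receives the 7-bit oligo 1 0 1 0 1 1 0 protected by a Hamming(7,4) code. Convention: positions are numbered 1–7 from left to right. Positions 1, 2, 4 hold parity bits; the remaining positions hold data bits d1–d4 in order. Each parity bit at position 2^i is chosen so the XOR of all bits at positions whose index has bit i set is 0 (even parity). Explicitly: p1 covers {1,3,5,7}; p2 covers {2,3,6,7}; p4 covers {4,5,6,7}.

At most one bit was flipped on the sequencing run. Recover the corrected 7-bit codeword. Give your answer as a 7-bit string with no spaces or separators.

0010110

s1 (pos 1,3,5,7): 1⊕1⊕1⊕0 = 1
s2 (pos 2,3,6,7): 0⊕1⊕1⊕0 = 0
s4 (pos 4,5,6,7): 0⊕1⊕1⊕0 = 0
Syndrome s4…s1 = 001 → error at position 1.
Flip position 1: 1010110 → 0010110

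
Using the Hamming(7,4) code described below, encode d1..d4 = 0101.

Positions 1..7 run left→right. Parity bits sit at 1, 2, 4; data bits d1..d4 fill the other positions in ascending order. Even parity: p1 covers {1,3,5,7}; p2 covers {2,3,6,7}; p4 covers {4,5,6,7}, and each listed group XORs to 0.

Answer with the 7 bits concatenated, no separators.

Place data at non-parity positions: p1 p2 0 p4 1 0 1
p1 (pos 1,3,5,7): XOR of data positions = 0⊕1⊕1 = 0
p2 (pos 2,3,6,7): XOR of data positions = 0⊕0⊕1 = 1
p4 (pos 4,5,6,7): XOR of data positions = 1⊕0⊕1 = 0
Codeword: 0100101

0100101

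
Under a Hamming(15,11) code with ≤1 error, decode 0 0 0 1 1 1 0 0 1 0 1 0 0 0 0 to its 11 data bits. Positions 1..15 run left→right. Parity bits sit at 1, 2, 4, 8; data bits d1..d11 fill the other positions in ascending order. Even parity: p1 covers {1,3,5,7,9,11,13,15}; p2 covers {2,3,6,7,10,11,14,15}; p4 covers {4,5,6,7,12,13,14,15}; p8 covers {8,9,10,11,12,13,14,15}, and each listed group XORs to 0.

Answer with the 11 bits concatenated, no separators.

s1 (pos 1,3,5,7,9,11,13,15): 0⊕0⊕1⊕0⊕1⊕1⊕0⊕0 = 1
s2 (pos 2,3,6,7,10,11,14,15): 0⊕0⊕1⊕0⊕0⊕1⊕0⊕0 = 0
s4 (pos 4,5,6,7,12,13,14,15): 1⊕1⊕1⊕0⊕0⊕0⊕0⊕0 = 1
s8 (pos 8,9,10,11,12,13,14,15): 0⊕1⊕0⊕1⊕0⊕0⊕0⊕0 = 0
Syndrome s8…s1 = 0101 → error at position 5.
Flip position 5: 000111001010000 → 000101001010000
Read data bits from positions 3,5,6,7,9,10,11,12,13,14,15: 00101010000

00101010000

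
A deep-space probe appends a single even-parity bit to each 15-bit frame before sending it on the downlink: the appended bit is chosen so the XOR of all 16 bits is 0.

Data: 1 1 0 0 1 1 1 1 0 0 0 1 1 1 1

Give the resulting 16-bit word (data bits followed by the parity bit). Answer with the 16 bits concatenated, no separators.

1100111100011110

XOR of the 15 data bits: 1⊕1⊕0⊕0⊕1⊕1⊕1⊕1⊕0⊕0⊕0⊕1⊕1⊕1⊕1 = 0
Parity bit = 0 (so all 16 bits XOR to 0).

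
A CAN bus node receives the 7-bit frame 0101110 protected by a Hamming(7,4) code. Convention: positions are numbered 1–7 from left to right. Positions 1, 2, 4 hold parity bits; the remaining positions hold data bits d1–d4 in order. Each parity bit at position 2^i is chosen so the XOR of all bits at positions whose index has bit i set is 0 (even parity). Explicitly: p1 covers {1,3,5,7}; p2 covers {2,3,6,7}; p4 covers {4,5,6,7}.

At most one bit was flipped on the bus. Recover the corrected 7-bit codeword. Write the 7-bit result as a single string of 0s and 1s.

0101010

s1 (pos 1,3,5,7): 0⊕0⊕1⊕0 = 1
s2 (pos 2,3,6,7): 1⊕0⊕1⊕0 = 0
s4 (pos 4,5,6,7): 1⊕1⊕1⊕0 = 1
Syndrome s4…s1 = 101 → error at position 5.
Flip position 5: 0101110 → 0101010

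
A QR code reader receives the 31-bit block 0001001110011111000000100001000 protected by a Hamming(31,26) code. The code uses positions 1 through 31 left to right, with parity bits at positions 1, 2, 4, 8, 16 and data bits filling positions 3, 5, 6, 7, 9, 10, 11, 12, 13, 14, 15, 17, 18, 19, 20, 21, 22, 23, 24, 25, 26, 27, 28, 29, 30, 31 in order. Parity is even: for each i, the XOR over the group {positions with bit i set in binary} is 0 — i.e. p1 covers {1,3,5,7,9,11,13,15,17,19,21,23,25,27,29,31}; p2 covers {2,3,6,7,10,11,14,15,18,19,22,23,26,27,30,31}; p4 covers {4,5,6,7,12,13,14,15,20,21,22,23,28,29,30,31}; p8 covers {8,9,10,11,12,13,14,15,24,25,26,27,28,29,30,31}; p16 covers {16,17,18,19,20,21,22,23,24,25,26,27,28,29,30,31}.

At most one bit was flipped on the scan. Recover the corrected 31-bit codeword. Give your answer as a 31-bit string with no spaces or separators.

0001001110011111000000101001000

s1 (pos 1,3,5,7,9,11,13,15,17,19,21,23,25,27,29,31): 0⊕0⊕0⊕1⊕1⊕0⊕1⊕1⊕0⊕0⊕0⊕1⊕0⊕0⊕0⊕0 = 1
s2 (pos 2,3,6,7,10,11,14,15,18,19,22,23,26,27,30,31): 0⊕0⊕0⊕1⊕0⊕0⊕1⊕1⊕0⊕0⊕0⊕1⊕0⊕0⊕0⊕0 = 0
s4 (pos 4,5,6,7,12,13,14,15,20,21,22,23,28,29,30,31): 1⊕0⊕0⊕1⊕1⊕1⊕1⊕1⊕0⊕0⊕0⊕1⊕1⊕0⊕0⊕0 = 0
s8 (pos 8,9,10,11,12,13,14,15,24,25,26,27,28,29,30,31): 1⊕1⊕0⊕0⊕1⊕1⊕1⊕1⊕0⊕0⊕0⊕0⊕1⊕0⊕0⊕0 = 1
s16 (pos 16,17,18,19,20,21,22,23,24,25,26,27,28,29,30,31): 1⊕0⊕0⊕0⊕0⊕0⊕0⊕1⊕0⊕0⊕0⊕0⊕1⊕0⊕0⊕0 = 1
Syndrome s16…s1 = 11001 → error at position 25.
Flip position 25: 0001001110011111000000100001000 → 0001001110011111000000101001000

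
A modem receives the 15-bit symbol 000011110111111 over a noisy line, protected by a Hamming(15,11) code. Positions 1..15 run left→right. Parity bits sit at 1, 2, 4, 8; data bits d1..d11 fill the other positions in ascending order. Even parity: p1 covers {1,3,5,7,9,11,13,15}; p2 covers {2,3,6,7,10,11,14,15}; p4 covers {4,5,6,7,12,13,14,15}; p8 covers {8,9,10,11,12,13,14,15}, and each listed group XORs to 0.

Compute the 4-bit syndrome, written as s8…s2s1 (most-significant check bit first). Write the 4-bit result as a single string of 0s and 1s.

s1 (pos 1,3,5,7,9,11,13,15): 0⊕0⊕1⊕1⊕0⊕1⊕1⊕1 = 1
s2 (pos 2,3,6,7,10,11,14,15): 0⊕0⊕1⊕1⊕1⊕1⊕1⊕1 = 0
s4 (pos 4,5,6,7,12,13,14,15): 0⊕1⊕1⊕1⊕1⊕1⊕1⊕1 = 1
s8 (pos 8,9,10,11,12,13,14,15): 1⊕0⊕1⊕1⊕1⊕1⊕1⊕1 = 1
Syndrome s8…s1 = 1101 → error at position 13.

1101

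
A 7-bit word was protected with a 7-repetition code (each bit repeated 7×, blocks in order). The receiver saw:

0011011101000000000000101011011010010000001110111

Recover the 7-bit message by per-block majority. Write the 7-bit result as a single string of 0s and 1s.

Block 1 (0011011): 4 ones → 1
Block 2 (1010000): 2 ones → 0
Block 3 (0000000): 0 ones → 0
Block 4 (0101011): 4 ones → 1
Block 5 (0110100): 3 ones → 0
Block 6 (1000000): 1 one → 0
Block 7 (1110111): 6 ones → 1

1001001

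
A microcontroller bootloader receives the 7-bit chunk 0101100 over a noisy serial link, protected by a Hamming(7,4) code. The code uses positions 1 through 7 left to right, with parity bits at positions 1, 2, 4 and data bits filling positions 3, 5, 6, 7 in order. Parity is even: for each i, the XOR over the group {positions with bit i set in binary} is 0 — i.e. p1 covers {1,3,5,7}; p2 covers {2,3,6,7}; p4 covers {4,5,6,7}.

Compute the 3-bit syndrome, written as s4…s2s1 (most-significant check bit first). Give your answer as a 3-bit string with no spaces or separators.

s1 (pos 1,3,5,7): 0⊕0⊕1⊕0 = 1
s2 (pos 2,3,6,7): 1⊕0⊕0⊕0 = 1
s4 (pos 4,5,6,7): 1⊕1⊕0⊕0 = 0
Syndrome s4…s1 = 011 → error at position 3.

011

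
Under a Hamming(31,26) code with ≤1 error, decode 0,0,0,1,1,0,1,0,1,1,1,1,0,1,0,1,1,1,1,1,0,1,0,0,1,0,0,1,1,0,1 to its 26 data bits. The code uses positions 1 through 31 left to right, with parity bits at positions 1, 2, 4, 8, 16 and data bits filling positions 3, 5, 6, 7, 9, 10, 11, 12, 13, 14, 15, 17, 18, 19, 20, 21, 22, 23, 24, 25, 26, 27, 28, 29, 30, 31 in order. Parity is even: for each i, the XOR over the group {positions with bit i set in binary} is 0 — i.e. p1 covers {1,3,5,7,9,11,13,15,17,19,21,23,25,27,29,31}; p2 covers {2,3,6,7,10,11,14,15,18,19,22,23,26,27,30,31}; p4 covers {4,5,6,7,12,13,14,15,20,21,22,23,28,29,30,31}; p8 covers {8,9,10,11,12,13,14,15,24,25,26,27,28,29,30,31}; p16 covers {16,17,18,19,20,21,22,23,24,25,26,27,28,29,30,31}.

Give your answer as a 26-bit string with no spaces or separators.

01010111010111101001001101

s1 (pos 1,3,5,7,9,11,13,15,17,19,21,23,25,27,29,31): 0⊕0⊕1⊕1⊕1⊕1⊕0⊕0⊕1⊕1⊕0⊕0⊕1⊕0⊕1⊕1 = 1
s2 (pos 2,3,6,7,10,11,14,15,18,19,22,23,26,27,30,31): 0⊕0⊕0⊕1⊕1⊕1⊕1⊕0⊕1⊕1⊕1⊕0⊕0⊕0⊕0⊕1 = 0
s4 (pos 4,5,6,7,12,13,14,15,20,21,22,23,28,29,30,31): 1⊕1⊕0⊕1⊕1⊕0⊕1⊕0⊕1⊕0⊕1⊕0⊕1⊕1⊕0⊕1 = 0
s8 (pos 8,9,10,11,12,13,14,15,24,25,26,27,28,29,30,31): 0⊕1⊕1⊕1⊕1⊕0⊕1⊕0⊕0⊕1⊕0⊕0⊕1⊕1⊕0⊕1 = 1
s16 (pos 16,17,18,19,20,21,22,23,24,25,26,27,28,29,30,31): 1⊕1⊕1⊕1⊕1⊕0⊕1⊕0⊕0⊕1⊕0⊕0⊕1⊕1⊕0⊕1 = 0
Syndrome s16…s1 = 01001 → error at position 9.
Flip position 9: 0001101011110101111101001001101 → 0001101001110101111101001001101
Read data bits from positions 3,5,6,7,9,10,11,12,13,14,15,17,18,19,20,21,22,23,24,25,26,27,28,29,30,31: 01010111010111101001001101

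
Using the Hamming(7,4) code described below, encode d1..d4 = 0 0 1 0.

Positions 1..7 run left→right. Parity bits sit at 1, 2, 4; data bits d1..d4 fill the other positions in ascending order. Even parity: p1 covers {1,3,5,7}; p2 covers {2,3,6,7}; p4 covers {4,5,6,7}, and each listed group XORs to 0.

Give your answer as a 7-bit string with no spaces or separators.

0101010

Place data at non-parity positions: p1 p2 0 p4 0 1 0
p1 (pos 1,3,5,7): XOR of data positions = 0⊕0⊕0 = 0
p2 (pos 2,3,6,7): XOR of data positions = 0⊕1⊕0 = 1
p4 (pos 4,5,6,7): XOR of data positions = 0⊕1⊕0 = 1
Codeword: 0101010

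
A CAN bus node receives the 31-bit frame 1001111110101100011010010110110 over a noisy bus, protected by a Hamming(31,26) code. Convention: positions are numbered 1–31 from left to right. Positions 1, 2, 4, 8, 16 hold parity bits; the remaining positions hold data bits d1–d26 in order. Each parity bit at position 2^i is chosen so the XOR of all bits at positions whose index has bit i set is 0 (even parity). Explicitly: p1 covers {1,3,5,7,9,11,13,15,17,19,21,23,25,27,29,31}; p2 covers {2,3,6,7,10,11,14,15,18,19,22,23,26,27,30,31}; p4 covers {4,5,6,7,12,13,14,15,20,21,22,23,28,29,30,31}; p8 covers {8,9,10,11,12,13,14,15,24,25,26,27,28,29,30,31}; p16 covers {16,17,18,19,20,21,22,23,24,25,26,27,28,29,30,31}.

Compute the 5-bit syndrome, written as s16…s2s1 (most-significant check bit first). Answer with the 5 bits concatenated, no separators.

00110

s1 (pos 1,3,5,7,9,11,13,15,17,19,21,23,25,27,29,31): 1⊕0⊕1⊕1⊕1⊕1⊕1⊕0⊕0⊕1⊕1⊕0⊕0⊕1⊕1⊕0 = 0
s2 (pos 2,3,6,7,10,11,14,15,18,19,22,23,26,27,30,31): 0⊕0⊕1⊕1⊕0⊕1⊕1⊕0⊕1⊕1⊕0⊕0⊕1⊕1⊕1⊕0 = 1
s4 (pos 4,5,6,7,12,13,14,15,20,21,22,23,28,29,30,31): 1⊕1⊕1⊕1⊕0⊕1⊕1⊕0⊕0⊕1⊕0⊕0⊕0⊕1⊕1⊕0 = 1
s8 (pos 8,9,10,11,12,13,14,15,24,25,26,27,28,29,30,31): 1⊕1⊕0⊕1⊕0⊕1⊕1⊕0⊕1⊕0⊕1⊕1⊕0⊕1⊕1⊕0 = 0
s16 (pos 16,17,18,19,20,21,22,23,24,25,26,27,28,29,30,31): 0⊕0⊕1⊕1⊕0⊕1⊕0⊕0⊕1⊕0⊕1⊕1⊕0⊕1⊕1⊕0 = 0
Syndrome s16…s1 = 00110 → error at position 6.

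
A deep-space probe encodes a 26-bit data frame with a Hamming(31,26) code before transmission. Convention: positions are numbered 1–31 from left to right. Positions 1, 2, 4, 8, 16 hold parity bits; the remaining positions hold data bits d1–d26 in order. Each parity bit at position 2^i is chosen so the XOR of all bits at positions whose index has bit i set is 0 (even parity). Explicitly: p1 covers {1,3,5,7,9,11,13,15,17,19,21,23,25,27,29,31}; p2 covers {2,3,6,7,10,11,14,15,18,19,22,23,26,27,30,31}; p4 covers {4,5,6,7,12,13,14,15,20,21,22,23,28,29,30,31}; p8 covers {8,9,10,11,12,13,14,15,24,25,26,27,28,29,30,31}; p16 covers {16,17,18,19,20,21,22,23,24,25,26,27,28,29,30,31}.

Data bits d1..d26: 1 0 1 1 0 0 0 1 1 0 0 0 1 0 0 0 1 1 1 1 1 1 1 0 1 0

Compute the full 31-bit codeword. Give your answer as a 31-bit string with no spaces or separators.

Place data at non-parity positions: p1 p2 1 p4 0 1 1 p8 0 0 0 1 1 0 0 p16 0 1 0 0 0 1 1 1 1 1 1 1 0 1 0
p1 (pos 1,3,5,7,9,11,13,15,17,19,21,23,25,27,29,31): XOR of data positions = 1⊕0⊕1⊕0⊕0⊕1⊕0⊕0⊕0⊕0⊕1⊕1⊕1⊕0⊕0 = 0
p2 (pos 2,3,6,7,10,11,14,15,18,19,22,23,26,27,30,31): XOR of data positions = 1⊕1⊕1⊕0⊕0⊕0⊕0⊕1⊕0⊕1⊕1⊕1⊕1⊕1⊕0 = 1
p4 (pos 4,5,6,7,12,13,14,15,20,21,22,23,28,29,30,31): XOR of data positions = 0⊕1⊕1⊕1⊕1⊕0⊕0⊕0⊕0⊕1⊕1⊕1⊕0⊕1⊕0 = 0
p8 (pos 8,9,10,11,12,13,14,15,24,25,26,27,28,29,30,31): XOR of data positions = 0⊕0⊕0⊕1⊕1⊕0⊕0⊕1⊕1⊕1⊕1⊕1⊕0⊕1⊕0 = 0
p16 (pos 16,17,18,19,20,21,22,23,24,25,26,27,28,29,30,31): XOR of data positions = 0⊕1⊕0⊕0⊕0⊕1⊕1⊕1⊕1⊕1⊕1⊕1⊕0⊕1⊕0 = 1
Codeword: 0110011000011001010001111111010

0110011000011001010001111111010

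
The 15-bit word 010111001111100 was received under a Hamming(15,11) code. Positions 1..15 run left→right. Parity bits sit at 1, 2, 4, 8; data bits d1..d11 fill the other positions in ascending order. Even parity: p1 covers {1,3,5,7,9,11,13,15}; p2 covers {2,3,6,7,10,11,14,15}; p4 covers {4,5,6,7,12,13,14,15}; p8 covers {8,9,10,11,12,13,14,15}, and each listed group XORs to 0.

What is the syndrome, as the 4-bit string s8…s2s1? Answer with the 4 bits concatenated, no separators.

1100

s1 (pos 1,3,5,7,9,11,13,15): 0⊕0⊕1⊕0⊕1⊕1⊕1⊕0 = 0
s2 (pos 2,3,6,7,10,11,14,15): 1⊕0⊕1⊕0⊕1⊕1⊕0⊕0 = 0
s4 (pos 4,5,6,7,12,13,14,15): 1⊕1⊕1⊕0⊕1⊕1⊕0⊕0 = 1
s8 (pos 8,9,10,11,12,13,14,15): 0⊕1⊕1⊕1⊕1⊕1⊕0⊕0 = 1
Syndrome s8…s1 = 1100 → error at position 12.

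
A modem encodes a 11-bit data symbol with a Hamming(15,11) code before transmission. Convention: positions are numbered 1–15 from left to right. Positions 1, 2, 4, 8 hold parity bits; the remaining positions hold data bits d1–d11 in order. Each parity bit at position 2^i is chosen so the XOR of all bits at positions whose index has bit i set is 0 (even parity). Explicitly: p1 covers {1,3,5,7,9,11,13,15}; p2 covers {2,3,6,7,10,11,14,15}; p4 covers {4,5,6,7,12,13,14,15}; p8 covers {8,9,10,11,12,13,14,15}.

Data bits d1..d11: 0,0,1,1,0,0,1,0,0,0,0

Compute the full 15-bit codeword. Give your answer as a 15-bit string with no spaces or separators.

Place data at non-parity positions: p1 p2 0 p4 0 1 1 p8 0 0 1 0 0 0 0
p1 (pos 1,3,5,7,9,11,13,15): XOR of data positions = 0⊕0⊕1⊕0⊕1⊕0⊕0 = 0
p2 (pos 2,3,6,7,10,11,14,15): XOR of data positions = 0⊕1⊕1⊕0⊕1⊕0⊕0 = 1
p4 (pos 4,5,6,7,12,13,14,15): XOR of data positions = 0⊕1⊕1⊕0⊕0⊕0⊕0 = 0
p8 (pos 8,9,10,11,12,13,14,15): XOR of data positions = 0⊕0⊕1⊕0⊕0⊕0⊕0 = 1
Codeword: 010001110010000

010001110010000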